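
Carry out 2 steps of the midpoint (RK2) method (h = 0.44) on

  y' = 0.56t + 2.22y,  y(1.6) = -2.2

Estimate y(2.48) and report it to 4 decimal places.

-10.8720

Midpoint: k1 = f(t_n, y_n); k2 = f(t_n + h/2, y_n + (h/2)·k1); y_{n+1} = y_n + h·k2.
t=1.600000, y=-2.200000:
  k1 = f(1.600000, -2.200000) = -3.988000
  k2 = f(1.820000, -3.077360) = -5.812539
  y ← -2.200000 + 0.44·(-5.812539) = -4.757517
t=2.040000, y=-4.757517:
  k1 = f(2.040000, -4.757517) = -9.419288
  k2 = f(2.260000, -6.829761) = -13.896469
  y ← -4.757517 + 0.44·(-13.896469) = -10.871963
y(2.48) ≈ -10.8720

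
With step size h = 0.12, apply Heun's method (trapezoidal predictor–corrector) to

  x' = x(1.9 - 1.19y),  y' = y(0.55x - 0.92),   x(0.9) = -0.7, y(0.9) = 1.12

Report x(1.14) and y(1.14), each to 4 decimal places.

-0.8402, 0.8138

Heun on (x,y): k1 = f(s_n, state_n); k2 = f(s_n + h, state_n + h·k1); state_{n+1} = state_n + (h/2)·(k1 + k2).
0.900000: (-0.700000, 1.120000)
  k1 = (-0.397040, -1.461600)
  predictor → (-0.747645, 0.944608)
  k2 = (-0.580110, -1.257467)
  → (-0.758629, 0.956856)
1.020000: (-0.758629, 0.956856)
  k1 = (-0.577576, -1.279552)
  predictor → (-0.827938, 0.803310)
  k2 = (-0.781624, -1.104845)
  → (-0.840181, 0.813792)
(x(1.14), y(1.14)) ≈ (-0.8402, 0.8138)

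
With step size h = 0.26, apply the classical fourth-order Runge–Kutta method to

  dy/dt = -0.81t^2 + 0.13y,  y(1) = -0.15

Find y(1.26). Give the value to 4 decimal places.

RK4: k1 = f(t_n, y_n); k2 = f(t_n + h/2, y_n + (h/2)·k1); k3 = f(t_n + h/2, y_n + (h/2)·k2); k4 = f(t_n + h, y_n + h·k3); y_{n+1} = y_n + (h/6)·(k1 + 2k2 + 2k3 + k4).
t=1.000000, y=-0.150000:
  k1 = f(1.000000, -0.150000) = -0.829500
  k2 = f(1.130000, -0.257835) = -1.067808
  k3 = f(1.130000, -0.288815) = -1.071835
  k4 = f(1.260000, -0.428677) = -1.341684
  y ← -0.150000 + (0.26/6)·(k1 + 2k2 + 2k3 + k4) = -0.429520
y(1.26) ≈ -0.4295

-0.4295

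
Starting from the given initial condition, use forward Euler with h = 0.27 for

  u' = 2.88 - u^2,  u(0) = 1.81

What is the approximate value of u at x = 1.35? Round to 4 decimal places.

Euler: u_{n+1} = u_n + h·f(x_n, u_n).
x=0.000000, u=1.810000: f=-0.396100 → u ← 1.810000 + 0.27·(-0.396100) = 1.703053
x=0.270000, u=1.703053: f=-0.020390 → u ← 1.703053 + 0.27·(-0.020390) = 1.697548
x=0.540000, u=1.697548: f=-0.001669 → u ← 1.697548 + 0.27·(-0.001669) = 1.697097
x=0.810000, u=1.697097: f=-0.000139 → u ← 1.697097 + 0.27·(-0.000139) = 1.697060
x=1.080000, u=1.697060: f=-0.000012 → u ← 1.697060 + 0.27·(-0.000012) = 1.697057
u(1.35) ≈ 1.6971

1.6971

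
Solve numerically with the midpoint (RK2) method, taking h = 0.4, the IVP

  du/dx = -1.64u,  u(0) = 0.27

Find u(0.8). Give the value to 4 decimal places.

Midpoint: k1 = f(x_n, u_n); k2 = f(x_n + h/2, u_n + (h/2)·k1); u_{n+1} = u_n + h·k2.
x=0.000000, u=0.270000:
  k1 = f(0.000000, 0.270000) = -0.442800
  k2 = f(0.200000, 0.181440) = -0.297562
  u ← 0.270000 + 0.4·(-0.297562) = 0.150975
x=0.400000, u=0.150975:
  k1 = f(0.400000, 0.150975) = -0.247600
  k2 = f(0.600000, 0.101455) = -0.166387
  u ← 0.150975 + 0.4·(-0.166387) = 0.084421
u(0.8) ≈ 0.0844

0.0844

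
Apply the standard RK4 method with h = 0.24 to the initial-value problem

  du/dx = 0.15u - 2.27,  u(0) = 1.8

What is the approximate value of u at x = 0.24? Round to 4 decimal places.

RK4: k1 = f(x_n, u_n); k2 = f(x_n + h/2, u_n + (h/2)·k1); k3 = f(x_n + h/2, u_n + (h/2)·k2); k4 = f(x_n + h, u_n + h·k3); u_{n+1} = u_n + (h/6)·(k1 + 2k2 + 2k3 + k4).
x=0.000000, u=1.800000:
  k1 = f(0.000000, 1.800000) = -2.000000
  k2 = f(0.120000, 1.560000) = -2.036000
  k3 = f(0.120000, 1.555680) = -2.036648
  k4 = f(0.240000, 1.311204) = -2.073319
  u ← 1.800000 + (0.24/6)·(k1 + 2k2 + 2k3 + k4) = 1.311255
u(0.24) ≈ 1.3113

1.3113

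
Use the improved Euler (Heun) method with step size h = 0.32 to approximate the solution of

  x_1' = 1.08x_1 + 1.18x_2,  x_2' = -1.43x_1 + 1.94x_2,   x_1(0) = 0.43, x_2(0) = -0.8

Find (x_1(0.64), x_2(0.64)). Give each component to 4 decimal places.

Heun on (x_1,x_2): k1 = f(t_n, state_n); k2 = f(t_n + h, state_n + h·k1); state_{n+1} = state_n + (h/2)·(k1 + k2).
0.000000: (0.430000, -0.800000)
  k1 = (-0.479600, -2.166900)
  predictor → (0.276528, -1.493408)
  k2 = (-1.463571, -3.292647)
  → (0.119093, -1.673527)
0.320000: (0.119093, -1.673527)
  k1 = (-1.846142, -3.416946)
  predictor → (-0.471673, -2.766950)
  k2 = (-3.774408, -4.693391)
  → (-0.780195, -2.971181)
(x_1(0.64), x_2(0.64)) ≈ (-0.7802, -2.9712)

-0.7802, -2.9712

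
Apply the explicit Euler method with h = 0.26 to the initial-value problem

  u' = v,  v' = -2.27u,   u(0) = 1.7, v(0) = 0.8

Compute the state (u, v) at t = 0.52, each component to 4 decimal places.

1.8551, -1.3294

Euler on (u,v): u_{n+1} = u_n + h·u', v_{n+1} = v_n + h·v'.
0.000000: (1.700000, 0.800000); f=(0.800000, -3.859000) → (1.908000, -0.203340)
0.260000: (1.908000, -0.203340); f=(-0.203340, -4.331160) → (1.855132, -1.329442)
(u(0.52), v(0.52)) ≈ (1.8551, -1.3294)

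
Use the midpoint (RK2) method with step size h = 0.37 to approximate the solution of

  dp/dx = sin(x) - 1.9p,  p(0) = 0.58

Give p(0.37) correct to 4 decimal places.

0.3836

Midpoint: k1 = f(x_n, p_n); k2 = f(x_n + h/2, p_n + (h/2)·k1); p_{n+1} = p_n + h·k2.
x=0.000000, p=0.580000:
  k1 = f(0.000000, 0.580000) = -1.102000
  k2 = f(0.185000, 0.376130) = -0.530700
  p ← 0.580000 + 0.37·(-0.530700) = 0.383641
p(0.37) ≈ 0.3836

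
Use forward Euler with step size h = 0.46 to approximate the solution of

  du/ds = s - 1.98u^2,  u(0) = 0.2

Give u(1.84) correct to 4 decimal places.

Euler: u_{n+1} = u_n + h·f(s_n, u_n).
s=0.000000, u=0.200000: f=-0.079200 → u ← 0.200000 + 0.46·(-0.079200) = 0.163568
s=0.460000, u=0.163568: f=0.407026 → u ← 0.163568 + 0.46·0.407026 = 0.350800
s=0.920000, u=0.350800: f=0.676340 → u ← 0.350800 + 0.46·0.676340 = 0.661916
s=1.380000, u=0.661916: f=0.512496 → u ← 0.661916 + 0.46·0.512496 = 0.897665
u(1.84) ≈ 0.8977

0.8977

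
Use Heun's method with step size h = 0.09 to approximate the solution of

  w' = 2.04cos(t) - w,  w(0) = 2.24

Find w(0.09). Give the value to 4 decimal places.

Heun: k1 = f(t_n, w_n); k2 = f(t_n + h, w_n + h·k1); w_{n+1} = w_n + (h/2)·(k1 + k2).
t=0.000000, w=2.240000:
  k1 = f(0.000000, 2.240000) = -0.200000
  k2 = f(0.090000, 2.222000) = -0.190256
  w ← 2.240000 + (0.09/2)·(-0.200000 + (-0.190256)) = 2.222438
w(0.09) ≈ 2.2224

2.2224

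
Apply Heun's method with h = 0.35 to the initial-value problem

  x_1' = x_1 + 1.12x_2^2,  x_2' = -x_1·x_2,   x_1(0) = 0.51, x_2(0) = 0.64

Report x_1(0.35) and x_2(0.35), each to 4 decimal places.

Heun on (x_1,x_2): k1 = f(t_n, state_n); k2 = f(t_n + h, state_n + h·k1); state_{n+1} = state_n + (h/2)·(k1 + k2).
0.000000: (0.510000, 0.640000)
  k1 = (0.968752, -0.326400)
  predictor → (0.849063, 0.525760)
  k2 = (1.158658, -0.446403)
  → (0.882297, 0.504759)
(x_1(0.35), x_2(0.35)) ≈ (0.8823, 0.5048)

0.8823, 0.5048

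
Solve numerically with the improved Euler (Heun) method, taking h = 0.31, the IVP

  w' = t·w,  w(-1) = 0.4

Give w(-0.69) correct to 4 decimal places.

0.3085

Heun: k1 = f(t_n, w_n); k2 = f(t_n + h, w_n + h·k1); w_{n+1} = w_n + (h/2)·(k1 + k2).
t=-1.000000, w=0.400000:
  k1 = f(-1.000000, 0.400000) = -0.400000
  k2 = f(-0.690000, 0.276000) = -0.190440
  w ← 0.400000 + (0.31/2)·(-0.400000 + (-0.190440)) = 0.308482
w(-0.69) ≈ 0.3085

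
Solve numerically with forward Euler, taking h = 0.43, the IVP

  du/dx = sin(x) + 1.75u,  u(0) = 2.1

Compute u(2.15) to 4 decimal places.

37.8293

Euler: u_{n+1} = u_n + h·f(x_n, u_n).
x=0.000000, u=2.100000: f=3.675000 → u ← 2.100000 + 0.43·3.675000 = 3.680250
x=0.430000, u=3.680250: f=6.857308 → u ← 3.680250 + 0.43·6.857308 = 6.628893
x=0.860000, u=6.628893: f=12.358405 → u ← 6.628893 + 0.43·12.358405 = 11.943007
x=1.290000, u=11.943007: f=21.861096 → u ← 11.943007 + 0.43·21.861096 = 21.343278
x=1.720000, u=21.343278: f=38.339626 → u ← 21.343278 + 0.43·38.339626 = 37.829317
u(2.15) ≈ 37.8293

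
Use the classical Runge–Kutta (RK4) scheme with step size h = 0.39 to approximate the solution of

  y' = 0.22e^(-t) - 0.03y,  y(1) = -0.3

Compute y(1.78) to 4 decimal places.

-0.2498

RK4: k1 = f(t_n, y_n); k2 = f(t_n + h/2, y_n + (h/2)·k1); k3 = f(t_n + h/2, y_n + (h/2)·k2); k4 = f(t_n + h, y_n + h·k3); y_{n+1} = y_n + (h/6)·(k1 + 2k2 + 2k3 + k4).
t=1.000000, y=-0.300000:
  k1 = f(1.000000, -0.300000) = 0.089933
  k2 = f(1.195000, -0.282463) = 0.075069
  k3 = f(1.195000, -0.285362) = 0.075156
  k4 = f(1.390000, -0.270689) = 0.062917
  y ← -0.300000 + (0.39/6)·(k1 + 2k2 + 2k3 + k4) = -0.270536
t=1.390000, y=-0.270536:
  k1 = f(1.390000, -0.270536) = 0.062913
  k2 = f(1.585000, -0.258268) = 0.052837
  k3 = f(1.585000, -0.260232) = 0.052895
  k4 = f(1.780000, -0.249906) = 0.044598
  y ← -0.270536 + (0.39/6)·(k1 + 2k2 + 2k3 + k4) = -0.249802
y(1.78) ≈ -0.2498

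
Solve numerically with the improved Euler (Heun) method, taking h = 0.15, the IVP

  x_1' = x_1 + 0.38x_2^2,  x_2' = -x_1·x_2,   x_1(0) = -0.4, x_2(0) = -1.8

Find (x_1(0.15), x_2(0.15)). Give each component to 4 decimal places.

Heun on (x_1,x_2): k1 = f(t_n, state_n); k2 = f(t_n + h, state_n + h·k1); state_{n+1} = state_n + (h/2)·(k1 + k2).
0.000000: (-0.400000, -1.800000)
  k1 = (0.831200, -0.720000)
  predictor → (-0.275320, -1.908000)
  k2 = (1.108056, -0.525311)
  → (-0.254556, -1.893398)
(x_1(0.15), x_2(0.15)) ≈ (-0.2546, -1.8934)

-0.2546, -1.8934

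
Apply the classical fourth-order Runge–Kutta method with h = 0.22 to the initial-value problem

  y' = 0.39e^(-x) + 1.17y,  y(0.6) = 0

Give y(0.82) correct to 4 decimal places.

RK4: k1 = f(x_n, y_n); k2 = f(x_n + h/2, y_n + (h/2)·k1); k3 = f(x_n + h/2, y_n + (h/2)·k2); k4 = f(x_n + h, y_n + h·k3); y_{n+1} = y_n + (h/6)·(k1 + 2k2 + 2k3 + k4).
x=0.600000, y=0.000000:
  k1 = f(0.600000, 0.000000) = 0.214037
  k2 = f(0.710000, 0.023544) = 0.219288
  k3 = f(0.710000, 0.024122) = 0.219964
  k4 = f(0.820000, 0.048392) = 0.228387
  y ← 0.000000 + (0.22/6)·(k1 + 2k2 + 2k3 + k4) = 0.048434
y(0.82) ≈ 0.0484

0.0484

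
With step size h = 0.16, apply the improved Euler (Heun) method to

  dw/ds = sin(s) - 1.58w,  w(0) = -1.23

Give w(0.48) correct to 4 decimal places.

Heun: k1 = f(s_n, w_n); k2 = f(s_n + h, w_n + h·k1); w_{n+1} = w_n + (h/2)·(k1 + k2).
s=0.000000, w=-1.230000:
  k1 = f(0.000000, -1.230000) = 1.943400
  k2 = f(0.160000, -0.919056) = 1.611427
  w ← -1.230000 + (0.16/2)·(1.943400 + 1.611427) = -0.945614
s=0.160000, w=-0.945614:
  k1 = f(0.160000, -0.945614) = 1.653388
  k2 = f(0.320000, -0.681072) = 1.390660
  w ← -0.945614 + (0.16/2)·(1.653388 + 1.390660) = -0.702090
s=0.320000, w=-0.702090:
  k1 = f(0.320000, -0.702090) = 1.423869
  k2 = f(0.480000, -0.474271) = 1.211127
  w ← -0.702090 + (0.16/2)·(1.423869 + 1.211127) = -0.491290
w(0.48) ≈ -0.4913

-0.4913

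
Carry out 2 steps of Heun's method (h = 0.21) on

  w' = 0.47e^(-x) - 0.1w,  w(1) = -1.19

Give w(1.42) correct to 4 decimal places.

-1.0829

Heun: k1 = f(x_n, w_n); k2 = f(x_n + h, w_n + h·k1); w_{n+1} = w_n + (h/2)·(k1 + k2).
x=1.000000, w=-1.190000:
  k1 = f(1.000000, -1.190000) = 0.291903
  k2 = f(1.210000, -1.128700) = 0.253023
  w ← -1.190000 + (0.21/2)·(0.291903 + 0.253023) = -1.132783
x=1.210000, w=-1.132783:
  k1 = f(1.210000, -1.132783) = 0.253431
  k2 = f(1.420000, -1.079562) = 0.221562
  w ← -1.132783 + (0.21/2)·(0.253431 + 0.221562) = -1.082909
w(1.42) ≈ -1.0829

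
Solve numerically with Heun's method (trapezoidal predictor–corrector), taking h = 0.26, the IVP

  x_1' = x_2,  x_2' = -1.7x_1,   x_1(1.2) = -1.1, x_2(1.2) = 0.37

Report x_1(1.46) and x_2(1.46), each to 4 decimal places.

-0.9406, 0.8349

Heun on (x_1,x_2): k1 = f(s_n, state_n); k2 = f(s_n + h, state_n + h·k1); state_{n+1} = state_n + (h/2)·(k1 + k2).
1.200000: (-1.100000, 0.370000)
  k1 = (0.370000, 1.870000)
  predictor → (-1.003800, 0.856200)
  k2 = (0.856200, 1.706460)
  → (-0.940594, 0.834940)
(x_1(1.46), x_2(1.46)) ≈ (-0.9406, 0.8349)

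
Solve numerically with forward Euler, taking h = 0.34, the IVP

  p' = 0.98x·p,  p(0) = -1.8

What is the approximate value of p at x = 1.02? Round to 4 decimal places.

-2.4580

Euler: p_{n+1} = p_n + h·f(x_n, p_n).
x=0.000000, p=-1.800000: f=0.000000 → p ← -1.800000 + 0.34·0.000000 = -1.800000
x=0.340000, p=-1.800000: f=-0.599760 → p ← -1.800000 + 0.34·(-0.599760) = -2.003918
x=0.680000, p=-2.003918: f=-1.335411 → p ← -2.003918 + 0.34·(-1.335411) = -2.457958
p(1.02) ≈ -2.4580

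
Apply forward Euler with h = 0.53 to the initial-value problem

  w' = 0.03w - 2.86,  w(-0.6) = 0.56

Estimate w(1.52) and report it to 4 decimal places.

-5.6129

Euler: w_{n+1} = w_n + h·f(x_n, w_n).
x=-0.600000, w=0.560000: f=-2.843200 → w ← 0.560000 + 0.53·(-2.843200) = -0.946896
x=-0.070000, w=-0.946896: f=-2.888407 → w ← -0.946896 + 0.53·(-2.888407) = -2.477752
x=0.460000, w=-2.477752: f=-2.934333 → w ← -2.477752 + 0.53·(-2.934333) = -4.032948
x=0.990000, w=-4.032948: f=-2.980988 → w ← -4.032948 + 0.53·(-2.980988) = -5.612872
w(1.52) ≈ -5.6129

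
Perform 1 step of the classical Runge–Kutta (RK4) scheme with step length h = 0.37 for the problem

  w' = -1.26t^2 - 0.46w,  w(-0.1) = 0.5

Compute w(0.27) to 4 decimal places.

0.4134

RK4: k1 = f(t_n, w_n); k2 = f(t_n + h/2, w_n + (h/2)·k1); k3 = f(t_n + h/2, w_n + (h/2)·k2); k4 = f(t_n + h, w_n + h·k3); w_{n+1} = w_n + (h/6)·(k1 + 2k2 + 2k3 + k4).
t=-0.100000, w=0.500000:
  k1 = f(-0.100000, 0.500000) = -0.242600
  k2 = f(0.085000, 0.455119) = -0.218458
  k3 = f(0.085000, 0.459585) = -0.220513
  k4 = f(0.270000, 0.418410) = -0.284323
  w ← 0.500000 + (0.37/6)·(k1 + 2k2 + 2k3 + k4) = 0.413367
w(0.27) ≈ 0.4134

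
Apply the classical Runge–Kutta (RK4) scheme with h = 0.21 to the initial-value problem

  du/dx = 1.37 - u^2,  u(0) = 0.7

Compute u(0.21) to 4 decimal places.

0.8583

RK4: k1 = f(x_n, u_n); k2 = f(x_n + h/2, u_n + (h/2)·k1); k3 = f(x_n + h/2, u_n + (h/2)·k2); k4 = f(x_n + h, u_n + h·k3); u_{n+1} = u_n + (h/6)·(k1 + 2k2 + 2k3 + k4).
x=0.000000, u=0.700000:
  k1 = f(0.000000, 0.700000) = 0.880000
  k2 = f(0.105000, 0.792400) = 0.742102
  k3 = f(0.105000, 0.777921) = 0.764839
  k4 = f(0.210000, 0.860616) = 0.629340
  u ← 0.700000 + (0.21/6)·(k1 + 2k2 + 2k3 + k4) = 0.858313
u(0.21) ≈ 0.8583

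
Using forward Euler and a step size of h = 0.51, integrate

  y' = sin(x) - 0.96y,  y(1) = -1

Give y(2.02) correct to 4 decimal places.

0.4676

Euler: y_{n+1} = y_n + h·f(x_n, y_n).
x=1.000000, y=-1.000000: f=1.801471 → y ← -1.000000 + 0.51·1.801471 = -0.081250
x=1.510000, y=-0.081250: f=1.076152 → y ← -0.081250 + 0.51·1.076152 = 0.467588
y(2.02) ≈ 0.4676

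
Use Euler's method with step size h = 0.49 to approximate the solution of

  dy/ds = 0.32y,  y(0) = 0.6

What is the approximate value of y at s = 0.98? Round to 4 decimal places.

Euler: y_{n+1} = y_n + h·f(s_n, y_n).
s=0.000000, y=0.600000: f=0.192000 → y ← 0.600000 + 0.49·0.192000 = 0.694080
s=0.490000, y=0.694080: f=0.222106 → y ← 0.694080 + 0.49·0.222106 = 0.802912
y(0.98) ≈ 0.8029

0.8029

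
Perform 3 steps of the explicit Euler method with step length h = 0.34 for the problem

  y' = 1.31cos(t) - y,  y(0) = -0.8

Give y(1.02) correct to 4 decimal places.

Euler: y_{n+1} = y_n + h·f(t_n, y_n).
t=0.000000, y=-0.800000: f=2.110000 → y ← -0.800000 + 0.34·2.110000 = -0.082600
t=0.340000, y=-0.082600: f=1.317609 → y ← -0.082600 + 0.34·1.317609 = 0.365387
t=0.680000, y=0.365387: f=0.653233 → y ← 0.365387 + 0.34·0.653233 = 0.587486
y(1.02) ≈ 0.5875

0.5875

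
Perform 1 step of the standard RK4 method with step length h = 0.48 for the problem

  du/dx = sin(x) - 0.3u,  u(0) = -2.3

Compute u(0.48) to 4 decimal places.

-1.8838

RK4: k1 = f(x_n, u_n); k2 = f(x_n + h/2, u_n + (h/2)·k1); k3 = f(x_n + h/2, u_n + (h/2)·k2); k4 = f(x_n + h, u_n + h·k3); u_{n+1} = u_n + (h/6)·(k1 + 2k2 + 2k3 + k4).
x=0.000000, u=-2.300000:
  k1 = f(0.000000, -2.300000) = 0.690000
  k2 = f(0.240000, -2.134400) = 0.878023
  k3 = f(0.240000, -2.089275) = 0.864485
  k4 = f(0.480000, -1.885047) = 1.027293
  u ← -2.300000 + (0.48/6)·(k1 + 2k2 + 2k3 + k4) = -1.883815
u(0.48) ≈ -1.8838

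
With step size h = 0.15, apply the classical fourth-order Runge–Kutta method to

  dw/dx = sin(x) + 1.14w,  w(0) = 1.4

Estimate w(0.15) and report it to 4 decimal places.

RK4: k1 = f(x_n, w_n); k2 = f(x_n + h/2, w_n + (h/2)·k1); k3 = f(x_n + h/2, w_n + (h/2)·k2); k4 = f(x_n + h, w_n + h·k3); w_{n+1} = w_n + (h/6)·(k1 + 2k2 + 2k3 + k4).
x=0.000000, w=1.400000:
  k1 = f(0.000000, 1.400000) = 1.596000
  k2 = f(0.075000, 1.519700) = 1.807388
  k3 = f(0.075000, 1.535554) = 1.825461
  k4 = f(0.150000, 1.673819) = 2.057592
  w ← 1.400000 + (0.15/6)·(k1 + 2k2 + 2k3 + k4) = 1.672982
w(0.15) ≈ 1.6730

1.6730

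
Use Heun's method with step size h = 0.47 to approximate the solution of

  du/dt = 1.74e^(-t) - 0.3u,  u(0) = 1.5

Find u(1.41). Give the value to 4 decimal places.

2.0089

Heun: k1 = f(t_n, u_n); k2 = f(t_n + h, u_n + h·k1); u_{n+1} = u_n + (h/2)·(k1 + k2).
t=0.000000, u=1.500000:
  k1 = f(0.000000, 1.500000) = 1.290000
  k2 = f(0.470000, 2.106300) = 0.455614
  u ← 1.500000 + (0.47/2)·(1.290000 + 0.455614) = 1.910219
t=0.470000, u=1.910219:
  k1 = f(0.470000, 1.910219) = 0.514438
  k2 = f(0.940000, 2.152005) = 0.034091
  u ← 1.910219 + (0.47/2)·(0.514438 + 0.034091) = 2.039124
t=0.940000, u=2.039124:
  k1 = f(0.940000, 2.039124) = 0.067955
  k2 = f(1.410000, 2.071063) = -0.196509
  u ← 2.039124 + (0.47/2)·(0.067955 + (-0.196509)) = 2.008913
u(1.41) ≈ 2.0089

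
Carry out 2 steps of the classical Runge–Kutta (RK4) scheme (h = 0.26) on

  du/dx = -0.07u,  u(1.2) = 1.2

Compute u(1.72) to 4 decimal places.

RK4: k1 = f(x_n, u_n); k2 = f(x_n + h/2, u_n + (h/2)·k1); k3 = f(x_n + h/2, u_n + (h/2)·k2); k4 = f(x_n + h, u_n + h·k3); u_{n+1} = u_n + (h/6)·(k1 + 2k2 + 2k3 + k4).
x=1.200000, u=1.200000:
  k1 = f(1.200000, 1.200000) = -0.084000
  k2 = f(1.330000, 1.189080) = -0.083236
  k3 = f(1.330000, 1.189179) = -0.083243
  k4 = f(1.460000, 1.178357) = -0.082485
  u ← 1.200000 + (0.26/6)·(k1 + 2k2 + 2k3 + k4) = 1.178358
x=1.460000, u=1.178358:
  k1 = f(1.460000, 1.178358) = -0.082485
  k2 = f(1.590000, 1.167634) = -0.081734
  k3 = f(1.590000, 1.167732) = -0.081741
  k4 = f(1.720000, 1.157105) = -0.080997
  u ← 1.178358 + (0.26/6)·(k1 + 2k2 + 2k3 + k4) = 1.157105
u(1.72) ≈ 1.1571

1.1571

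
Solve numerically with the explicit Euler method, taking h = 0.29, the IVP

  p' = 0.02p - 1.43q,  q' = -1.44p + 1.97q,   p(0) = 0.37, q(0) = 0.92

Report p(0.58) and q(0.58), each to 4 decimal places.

Euler on (p,q): p_{n+1} = p_n + h·p', q_{n+1} = q_n + h·q'.
0.000000: (0.370000, 0.920000); f=(-1.308200, 1.279600) → (-0.009378, 1.291084)
0.290000: (-0.009378, 1.291084); f=(-1.846438, 2.556940) → (-0.544845, 2.032597)
(p(0.58), q(0.58)) ≈ (-0.5448, 2.0326)

-0.5448, 2.0326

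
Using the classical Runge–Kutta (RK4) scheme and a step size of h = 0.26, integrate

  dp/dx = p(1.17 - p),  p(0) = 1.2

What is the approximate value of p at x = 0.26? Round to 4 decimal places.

RK4: k1 = f(x_n, p_n); k2 = f(x_n + h/2, p_n + (h/2)·k1); k3 = f(x_n + h/2, p_n + (h/2)·k2); k4 = f(x_n + h, p_n + h·k3); p_{n+1} = p_n + (h/6)·(k1 + 2k2 + 2k3 + k4).
x=0.000000, p=1.200000:
  k1 = f(0.000000, 1.200000) = -0.036000
  k2 = f(0.130000, 1.195320) = -0.030266
  k3 = f(0.130000, 1.196065) = -0.031176
  k4 = f(0.260000, 1.191894) = -0.026096
  p ← 1.200000 + (0.26/6)·(k1 + 2k2 + 2k3 + k4) = 1.191984
p(0.26) ≈ 1.1920

1.1920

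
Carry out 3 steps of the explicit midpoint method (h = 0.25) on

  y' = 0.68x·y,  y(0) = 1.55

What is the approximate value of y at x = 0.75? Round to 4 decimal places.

1.8727

Midpoint: k1 = f(x_n, y_n); k2 = f(x_n + h/2, y_n + (h/2)·k1); y_{n+1} = y_n + h·k2.
x=0.000000, y=1.550000:
  k1 = f(0.000000, 1.550000) = 0.000000
  k2 = f(0.125000, 1.550000) = 0.131750
  y ← 1.550000 + 0.25·0.131750 = 1.582938
x=0.250000, y=1.582938:
  k1 = f(0.250000, 1.582938) = 0.269099
  k2 = f(0.375000, 1.616575) = 0.412227
  y ← 1.582938 + 0.25·0.412227 = 1.685994
x=0.500000, y=1.685994:
  k1 = f(0.500000, 1.685994) = 0.573238
  k2 = f(0.625000, 1.757649) = 0.747001
  y ← 1.685994 + 0.25·0.747001 = 1.872744
y(0.75) ≈ 1.8727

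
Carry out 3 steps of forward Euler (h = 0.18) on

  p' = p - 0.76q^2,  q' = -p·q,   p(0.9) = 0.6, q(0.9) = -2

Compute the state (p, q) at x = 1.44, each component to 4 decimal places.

Euler on (p,q): p_{n+1} = p_n + h·p', q_{n+1} = q_n + h·q'.
0.900000: (0.600000, -2.000000); f=(-2.440000, 1.200000) → (0.160800, -1.784000)
1.080000: (0.160800, -1.784000); f=(-2.258019, 0.286867) → (-0.245643, -1.732364)
1.260000: (-0.245643, -1.732364); f=(-2.526468, -0.425544) → (-0.700408, -1.808962)
(p(1.44), q(1.44)) ≈ (-0.7004, -1.8090)

-0.7004, -1.8090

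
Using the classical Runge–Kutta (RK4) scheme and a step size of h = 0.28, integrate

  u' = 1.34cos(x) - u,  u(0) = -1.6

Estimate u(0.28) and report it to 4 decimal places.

RK4: k1 = f(x_n, u_n); k2 = f(x_n + h/2, u_n + (h/2)·k1); k3 = f(x_n + h/2, u_n + (h/2)·k2); k4 = f(x_n + h, u_n + h·k3); u_{n+1} = u_n + (h/6)·(k1 + 2k2 + 2k3 + k4).
x=0.000000, u=-1.600000:
  k1 = f(0.000000, -1.600000) = 2.940000
  k2 = f(0.140000, -1.188400) = 2.515289
  k3 = f(0.140000, -1.247859) = 2.574749
  k4 = f(0.280000, -0.879070) = 2.166885
  u ← -1.600000 + (0.28/6)·(k1 + 2k2 + 2k3 + k4) = -0.886608
u(0.28) ≈ -0.8866

-0.8866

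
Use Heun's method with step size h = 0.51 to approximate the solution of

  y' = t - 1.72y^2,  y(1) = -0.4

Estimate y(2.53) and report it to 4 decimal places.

Heun: k1 = f(t_n, y_n); k2 = f(t_n + h, y_n + h·k1); y_{n+1} = y_n + (h/2)·(k1 + k2).
t=1.000000, y=-0.400000:
  k1 = f(1.000000, -0.400000) = 0.724800
  k2 = f(1.510000, -0.030352) = 1.508415
  y ← -0.400000 + (0.51/2)·(0.724800 + 1.508415) = 0.169470
t=1.510000, y=0.169470:
  k1 = f(1.510000, 0.169470) = 1.460601
  k2 = f(2.020000, 0.914377) = 0.581934
  y ← 0.169470 + (0.51/2)·(1.460601 + 0.581934) = 0.690317
t=2.020000, y=0.690317:
  k1 = f(2.020000, 0.690317) = 1.200356
  k2 = f(2.530000, 1.302498) = -0.387983
  y ← 0.690317 + (0.51/2)·(1.200356 + (-0.387983)) = 0.897472
y(2.53) ≈ 0.8975

0.8975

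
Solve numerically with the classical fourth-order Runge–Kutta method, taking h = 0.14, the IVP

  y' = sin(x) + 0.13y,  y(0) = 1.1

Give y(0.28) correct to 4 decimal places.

RK4: k1 = f(x_n, y_n); k2 = f(x_n + h/2, y_n + (h/2)·k1); k3 = f(x_n + h/2, y_n + (h/2)·k2); k4 = f(x_n + h, y_n + h·k3); y_{n+1} = y_n + (h/6)·(k1 + 2k2 + 2k3 + k4).
x=0.000000, y=1.100000:
  k1 = f(0.000000, 1.100000) = 0.143000
  k2 = f(0.070000, 1.110010) = 0.214244
  k3 = f(0.070000, 1.114997) = 0.214892
  k4 = f(0.140000, 1.130085) = 0.286454
  y ← 1.100000 + (0.14/6)·(k1 + 2k2 + 2k3 + k4) = 1.130047
x=0.140000, y=1.130047:
  k1 = f(0.140000, 1.130047) = 0.286449
  k2 = f(0.210000, 1.150098) = 0.357973
  k3 = f(0.210000, 1.155105) = 0.358624
  k4 = f(0.280000, 1.180254) = 0.429789
  y ← 1.130047 + (0.14/6)·(k1 + 2k2 + 2k3 + k4) = 1.180200
y(0.28) ≈ 1.1802

1.1802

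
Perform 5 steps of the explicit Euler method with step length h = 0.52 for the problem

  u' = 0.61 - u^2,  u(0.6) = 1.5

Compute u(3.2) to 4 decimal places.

0.7808

Euler: u_{n+1} = u_n + h·f(t_n, u_n).
t=0.600000, u=1.500000: f=-1.640000 → u ← 1.500000 + 0.52·(-1.640000) = 0.647200
t=1.120000, u=0.647200: f=0.191132 → u ← 0.647200 + 0.52·0.191132 = 0.746589
t=1.640000, u=0.746589: f=0.052605 → u ← 0.746589 + 0.52·0.052605 = 0.773943
t=2.160000, u=0.773943: f=0.011012 → u ← 0.773943 + 0.52·0.011012 = 0.779669
t=2.680000, u=0.779669: f=0.002116 → u ← 0.779669 + 0.52·0.002116 = 0.780770
u(3.2) ≈ 0.7808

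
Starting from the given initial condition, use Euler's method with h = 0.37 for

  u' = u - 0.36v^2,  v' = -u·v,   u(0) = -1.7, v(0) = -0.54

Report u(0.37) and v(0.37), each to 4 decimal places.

-2.3678, -0.8797

Euler on (u,v): u_{n+1} = u_n + h·u', v_{n+1} = v_n + h·v'.
0.000000: (-1.700000, -0.540000); f=(-1.804976, -0.918000) → (-2.367841, -0.879660)
(u(0.37), v(0.37)) ≈ (-2.3678, -0.8797)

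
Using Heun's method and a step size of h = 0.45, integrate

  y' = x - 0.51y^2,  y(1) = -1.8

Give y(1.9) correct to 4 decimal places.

Heun: k1 = f(x_n, y_n); k2 = f(x_n + h, y_n + h·k1); y_{n+1} = y_n + (h/2)·(k1 + k2).
x=1.000000, y=-1.800000:
  k1 = f(1.000000, -1.800000) = -0.652400
  k2 = f(1.450000, -2.093580) = -0.785369
  y ← -1.800000 + (0.45/2)·(-0.652400 + (-0.785369)) = -2.123498
x=1.450000, y=-2.123498:
  k1 = f(1.450000, -2.123498) = -0.849715
  k2 = f(1.900000, -2.505870) = -1.302485
  y ← -2.123498 + (0.45/2)·(-0.849715 + (-1.302485)) = -2.607743
y(1.9) ≈ -2.6077

-2.6077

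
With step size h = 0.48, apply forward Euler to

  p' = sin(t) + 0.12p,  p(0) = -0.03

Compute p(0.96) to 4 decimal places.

Euler: p_{n+1} = p_n + h·f(t_n, p_n).
t=0.000000, p=-0.030000: f=-0.003600 → p ← -0.030000 + 0.48·(-0.003600) = -0.031728
t=0.480000, p=-0.031728: f=0.457972 → p ← -0.031728 + 0.48·0.457972 = 0.188098
p(0.96) ≈ 0.1881

0.1881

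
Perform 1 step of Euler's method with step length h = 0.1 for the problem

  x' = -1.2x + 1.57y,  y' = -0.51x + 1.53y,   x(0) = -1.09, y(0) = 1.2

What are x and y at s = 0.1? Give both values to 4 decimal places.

-0.7708, 1.4392

Euler on (x,y): x_{n+1} = x_n + h·x', y_{n+1} = y_n + h·y'.
0.000000: (-1.090000, 1.200000); f=(3.192000, 2.391900) → (-0.770800, 1.439190)
(x(0.1), y(0.1)) ≈ (-0.7708, 1.4392)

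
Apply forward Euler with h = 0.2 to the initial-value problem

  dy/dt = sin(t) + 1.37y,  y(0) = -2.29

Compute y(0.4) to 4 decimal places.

-3.6771

Euler: y_{n+1} = y_n + h·f(t_n, y_n).
t=0.000000, y=-2.290000: f=-3.137300 → y ← -2.290000 + 0.2·(-3.137300) = -2.917460
t=0.200000, y=-2.917460: f=-3.798251 → y ← -2.917460 + 0.2·(-3.798251) = -3.677110
y(0.4) ≈ -3.6771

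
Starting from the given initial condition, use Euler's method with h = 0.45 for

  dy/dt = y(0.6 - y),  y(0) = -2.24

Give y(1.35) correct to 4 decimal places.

Euler: y_{n+1} = y_n + h·f(t_n, y_n).
t=0.000000, y=-2.240000: f=-6.361600 → y ← -2.240000 + 0.45·(-6.361600) = -5.102720
t=0.450000, y=-5.102720: f=-29.099383 → y ← -5.102720 + 0.45·(-29.099383) = -18.197443
t=0.900000, y=-18.197443: f=-342.065380 → y ← -18.197443 + 0.45·(-342.065380) = -172.126864
y(1.35) ≈ -172.1269

-172.1269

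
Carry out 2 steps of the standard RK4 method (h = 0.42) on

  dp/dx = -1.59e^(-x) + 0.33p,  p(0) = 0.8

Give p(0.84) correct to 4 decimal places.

RK4: k1 = f(x_n, p_n); k2 = f(x_n + h/2, p_n + (h/2)·k1); k3 = f(x_n + h/2, p_n + (h/2)·k2); k4 = f(x_n + h, p_n + h·k3); p_{n+1} = p_n + (h/6)·(k1 + 2k2 + 2k3 + k4).
x=0.000000, p=0.800000:
  k1 = f(0.000000, 0.800000) = -1.326000
  k2 = f(0.210000, 0.521540) = -1.116721
  k3 = f(0.210000, 0.565489) = -1.102218
  k4 = f(0.420000, 0.337069) = -0.933472
  p ← 0.800000 + (0.42/6)·(k1 + 2k2 + 2k3 + k4) = 0.331186
x=0.420000, p=0.331186:
  k1 = f(0.420000, 0.331186) = -0.935413
  k2 = f(0.630000, 0.134749) = -0.802354
  k3 = f(0.630000, 0.162691) = -0.793133
  k4 = f(0.840000, -0.001930) = -0.687057
  p ← 0.331186 + (0.42/6)·(k1 + 2k2 + 2k3 + k4) = -0.005755
p(0.84) ≈ -0.0058

-0.0058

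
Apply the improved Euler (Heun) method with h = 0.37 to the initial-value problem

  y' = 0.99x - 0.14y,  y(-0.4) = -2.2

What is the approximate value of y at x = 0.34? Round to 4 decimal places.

Heun: k1 = f(x_n, y_n); k2 = f(x_n + h, y_n + h·k1); y_{n+1} = y_n + (h/2)·(k1 + k2).
x=-0.400000, y=-2.200000:
  k1 = f(-0.400000, -2.200000) = -0.088000
  k2 = f(-0.030000, -2.232560) = 0.282858
  y ← -2.200000 + (0.37/2)·(-0.088000 + 0.282858) = -2.163951
x=-0.030000, y=-2.163951:
  k1 = f(-0.030000, -2.163951) = 0.273253
  k2 = f(0.340000, -2.062848) = 0.625399
  y ← -2.163951 + (0.37/2)·(0.273253 + 0.625399) = -1.997701
y(0.34) ≈ -1.9977

-1.9977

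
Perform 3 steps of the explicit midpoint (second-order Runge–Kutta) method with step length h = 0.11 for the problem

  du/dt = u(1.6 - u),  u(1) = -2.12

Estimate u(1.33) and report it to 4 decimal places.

-15.1588

Midpoint: k1 = f(t_n, u_n); k2 = f(t_n + h/2, u_n + (h/2)·k1); u_{n+1} = u_n + h·k2.
t=1.000000, u=-2.120000:
  k1 = f(1.000000, -2.120000) = -7.886400
  k2 = f(1.055000, -2.553752) = -10.607652
  u ← -2.120000 + 0.11·(-10.607652) = -3.286842
t=1.110000, u=-3.286842:
  k1 = f(1.110000, -3.286842) = -16.062276
  k2 = f(1.165000, -4.170267) = -24.063553
  u ← -3.286842 + 0.11·(-24.063553) = -5.933833
t=1.220000, u=-5.933833:
  k1 = f(1.220000, -5.933833) = -44.704502
  k2 = f(1.275000, -8.392580) = -83.863532
  u ← -5.933833 + 0.11·(-83.863532) = -15.158821
u(1.33) ≈ -15.1588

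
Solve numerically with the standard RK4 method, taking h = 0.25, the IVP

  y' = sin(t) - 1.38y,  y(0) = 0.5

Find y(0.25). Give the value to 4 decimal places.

RK4: k1 = f(t_n, y_n); k2 = f(t_n + h/2, y_n + (h/2)·k1); k3 = f(t_n + h/2, y_n + (h/2)·k2); k4 = f(t_n + h, y_n + h·k3); y_{n+1} = y_n + (h/6)·(k1 + 2k2 + 2k3 + k4).
t=0.000000, y=0.500000:
  k1 = f(0.000000, 0.500000) = -0.690000
  k2 = f(0.125000, 0.413750) = -0.446300
  k3 = f(0.125000, 0.444212) = -0.488338
  k4 = f(0.250000, 0.377915) = -0.274119
  y ← 0.500000 + (0.25/6)·(k1 + 2k2 + 2k3 + k4) = 0.381942
y(0.25) ≈ 0.3819

0.3819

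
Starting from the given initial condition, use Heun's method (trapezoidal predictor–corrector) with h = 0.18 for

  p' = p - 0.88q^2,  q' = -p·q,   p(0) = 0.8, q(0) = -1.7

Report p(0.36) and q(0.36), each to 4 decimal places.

0.2576, -1.4124

Heun on (p,q): k1 = f(t_n, state_n); k2 = f(t_n + h, state_n + h·k1); state_{n+1} = state_n + (h/2)·(k1 + k2).
0.000000: (0.800000, -1.700000)
  k1 = (-1.743200, 1.360000)
  predictor → (0.486224, -1.455200)
  k2 = (-1.377270, 0.707553)
  → (0.519158, -1.513920)
0.180000: (0.519158, -1.513920)
  k1 = (-1.497762, 0.785963)
  predictor → (0.249560, -1.372447)
  k2 = (-1.408017, 0.342508)
  → (0.257638, -1.412358)
(p(0.36), q(0.36)) ≈ (0.2576, -1.4124)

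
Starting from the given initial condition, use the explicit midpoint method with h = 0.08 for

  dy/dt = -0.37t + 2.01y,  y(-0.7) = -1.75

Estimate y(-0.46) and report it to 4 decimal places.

-2.7625

Midpoint: k1 = f(t_n, y_n); k2 = f(t_n + h/2, y_n + (h/2)·k1); y_{n+1} = y_n + h·k2.
t=-0.700000, y=-1.750000:
  k1 = f(-0.700000, -1.750000) = -3.258500
  k2 = f(-0.660000, -1.880340) = -3.535283
  y ← -1.750000 + 0.08·(-3.535283) = -2.032823
t=-0.620000, y=-2.032823:
  k1 = f(-0.620000, -2.032823) = -3.856574
  k2 = f(-0.580000, -2.187086) = -4.181442
  y ← -2.032823 + 0.08·(-4.181442) = -2.367338
t=-0.540000, y=-2.367338:
  k1 = f(-0.540000, -2.367338) = -4.558549
  k2 = f(-0.500000, -2.549680) = -4.939857
  y ← -2.367338 + 0.08·(-4.939857) = -2.762527
y(-0.46) ≈ -2.7625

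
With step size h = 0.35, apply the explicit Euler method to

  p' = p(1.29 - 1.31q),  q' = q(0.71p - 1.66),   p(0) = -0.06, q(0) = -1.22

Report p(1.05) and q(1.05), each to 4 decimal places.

Euler on (p,q): p_{n+1} = p_n + h·p', q_{n+1} = q_n + h·q'.
0.000000: (-0.060000, -1.220000); f=(-0.173292, 2.077172) → (-0.120652, -0.492990)
0.350000: (-0.120652, -0.492990); f=(-0.233561, 0.860594) → (-0.202398, -0.191782)
0.700000: (-0.202398, -0.191782); f=(-0.311943, 0.345918) → (-0.311579, -0.070711)
(p(1.05), q(1.05)) ≈ (-0.3116, -0.0707)

-0.3116, -0.0707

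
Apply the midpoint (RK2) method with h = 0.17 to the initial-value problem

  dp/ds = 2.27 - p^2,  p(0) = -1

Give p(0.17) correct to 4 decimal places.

-0.7494

Midpoint: k1 = f(s_n, p_n); k2 = f(s_n + h/2, p_n + (h/2)·k1); p_{n+1} = p_n + h·k2.
s=0.000000, p=-1.000000:
  k1 = f(0.000000, -1.000000) = 1.270000
  k2 = f(0.085000, -0.892050) = 1.474247
  p ← -1.000000 + 0.17·1.474247 = -0.749378
p(0.17) ≈ -0.7494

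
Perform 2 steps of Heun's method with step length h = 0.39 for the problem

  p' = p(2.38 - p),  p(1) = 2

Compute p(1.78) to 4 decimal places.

Heun: k1 = f(s_n, p_n); k2 = f(s_n + h, p_n + h·k1); p_{n+1} = p_n + (h/2)·(k1 + k2).
s=1.000000, p=2.000000:
  k1 = f(1.000000, 2.000000) = 0.760000
  k2 = f(1.390000, 2.296400) = 0.191979
  p ← 2.000000 + (0.39/2)·(0.760000 + 0.191979) = 2.185636
s=1.390000, p=2.185636:
  k1 = f(1.390000, 2.185636) = 0.424809
  k2 = f(1.780000, 2.351311) = 0.067456
  p ← 2.185636 + (0.39/2)·(0.424809 + 0.067456) = 2.281628
p(1.78) ≈ 2.2816

2.2816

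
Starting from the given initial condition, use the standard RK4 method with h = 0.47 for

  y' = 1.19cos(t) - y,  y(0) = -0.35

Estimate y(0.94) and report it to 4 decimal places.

0.4618

RK4: k1 = f(t_n, y_n); k2 = f(t_n + h/2, y_n + (h/2)·k1); k3 = f(t_n + h/2, y_n + (h/2)·k2); k4 = f(t_n + h, y_n + h·k3); y_{n+1} = y_n + (h/6)·(k1 + 2k2 + 2k3 + k4).
t=0.000000, y=-0.350000:
  k1 = f(0.000000, -0.350000) = 1.540000
  k2 = f(0.235000, 0.011900) = 1.145392
  k3 = f(0.235000, -0.080833) = 1.238125
  k4 = f(0.470000, 0.231919) = 0.829048
  y ← -0.350000 + (0.47/6)·(k1 + 2k2 + 2k3 + k4) = 0.208993
t=0.470000, y=0.208993:
  k1 = f(0.470000, 0.208993) = 0.851973
  k2 = f(0.705000, 0.409207) = 0.497111
  k3 = f(0.705000, 0.325814) = 0.580504
  k4 = f(0.940000, 0.481830) = 0.220018
  y ← 0.208993 + (0.47/6)·(k1 + 2k2 + 2k3 + k4) = 0.461792
y(0.94) ≈ 0.4618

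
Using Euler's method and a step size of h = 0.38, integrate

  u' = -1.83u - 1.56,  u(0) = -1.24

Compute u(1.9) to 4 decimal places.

-0.8535

Euler: u_{n+1} = u_n + h·f(x_n, u_n).
x=0.000000, u=-1.240000: f=0.709200 → u ← -1.240000 + 0.38·0.709200 = -0.970504
x=0.380000, u=-0.970504: f=0.216022 → u ← -0.970504 + 0.38·0.216022 = -0.888416
x=0.760000, u=-0.888416: f=0.065800 → u ← -0.888416 + 0.38·0.065800 = -0.863411
x=1.140000, u=-0.863411: f=0.020043 → u ← -0.863411 + 0.38·0.020043 = -0.855795
x=1.520000, u=-0.855795: f=0.006105 → u ← -0.855795 + 0.38·0.006105 = -0.853475
u(1.9) ≈ -0.8535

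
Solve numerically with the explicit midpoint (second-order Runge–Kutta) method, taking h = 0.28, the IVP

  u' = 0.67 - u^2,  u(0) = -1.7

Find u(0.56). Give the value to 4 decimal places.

-5.9456

Midpoint: k1 = f(t_n, u_n); k2 = f(t_n + h/2, u_n + (h/2)·k1); u_{n+1} = u_n + h·k2.
t=0.000000, u=-1.700000:
  k1 = f(0.000000, -1.700000) = -2.220000
  k2 = f(0.140000, -2.010800) = -3.373317
  u ← -1.700000 + 0.28·(-3.373317) = -2.644529
t=0.280000, u=-2.644529:
  k1 = f(0.280000, -2.644529) = -6.323532
  k2 = f(0.420000, -3.529823) = -11.789651
  u ← -2.644529 + 0.28·(-11.789651) = -5.945631
u(0.56) ≈ -5.9456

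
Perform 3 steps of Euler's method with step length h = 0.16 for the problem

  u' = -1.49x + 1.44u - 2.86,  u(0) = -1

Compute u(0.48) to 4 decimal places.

-3.6993

Euler: u_{n+1} = u_n + h·f(x_n, u_n).
x=0.000000, u=-1.000000: f=-4.300000 → u ← -1.000000 + 0.16·(-4.300000) = -1.688000
x=0.160000, u=-1.688000: f=-5.529120 → u ← -1.688000 + 0.16·(-5.529120) = -2.572659
x=0.320000, u=-2.572659: f=-7.041429 → u ← -2.572659 + 0.16·(-7.041429) = -3.699288
u(0.48) ≈ -3.6993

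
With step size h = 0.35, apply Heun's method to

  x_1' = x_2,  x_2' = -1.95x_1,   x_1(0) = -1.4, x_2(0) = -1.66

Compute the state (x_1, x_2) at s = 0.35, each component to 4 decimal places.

-1.8138, -0.5062

Heun on (x_1,x_2): k1 = f(s_n, state_n); k2 = f(s_n + h, state_n + h·k1); state_{n+1} = state_n + (h/2)·(k1 + k2).
0.000000: (-1.400000, -1.660000)
  k1 = (-1.660000, 2.730000)
  predictor → (-1.981000, -0.704500)
  k2 = (-0.704500, 3.862950)
  → (-1.813787, -0.506234)
(x_1(0.35), x_2(0.35)) ≈ (-1.8138, -0.5062)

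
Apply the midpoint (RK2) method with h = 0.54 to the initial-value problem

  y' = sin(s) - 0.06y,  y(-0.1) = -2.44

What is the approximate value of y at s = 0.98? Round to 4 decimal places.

-1.8494

Midpoint: k1 = f(s_n, y_n); k2 = f(s_n + h/2, y_n + (h/2)·k1); y_{n+1} = y_n + h·k2.
s=-0.100000, y=-2.440000:
  k1 = f(-0.100000, -2.440000) = 0.046567
  k2 = f(0.170000, -2.427427) = 0.314828
  y ← -2.440000 + 0.54·0.314828 = -2.269993
s=0.440000, y=-2.269993:
  k1 = f(0.440000, -2.269993) = 0.562139
  k2 = f(0.710000, -2.118215) = 0.778927
  y ← -2.269993 + 0.54·0.778927 = -1.849372
y(0.98) ≈ -1.8494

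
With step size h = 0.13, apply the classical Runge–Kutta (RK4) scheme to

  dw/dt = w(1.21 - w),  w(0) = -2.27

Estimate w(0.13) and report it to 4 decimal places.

RK4: k1 = f(t_n, w_n); k2 = f(t_n + h/2, w_n + (h/2)·k1); k3 = f(t_n + h/2, w_n + (h/2)·k2); k4 = f(t_n + h, w_n + h·k3); w_{n+1} = w_n + (h/6)·(k1 + 2k2 + 2k3 + k4).
t=0.000000, w=-2.270000:
  k1 = f(0.000000, -2.270000) = -7.899600
  k2 = f(0.065000, -2.783474) = -11.115731
  k3 = f(0.065000, -2.992523) = -12.576143
  k4 = f(0.130000, -3.904899) = -19.973161
  w ← -2.270000 + (0.13/6)·(k1 + 2k2 + 2k3 + k4) = -3.900558
w(0.13) ≈ -3.9006

-3.9006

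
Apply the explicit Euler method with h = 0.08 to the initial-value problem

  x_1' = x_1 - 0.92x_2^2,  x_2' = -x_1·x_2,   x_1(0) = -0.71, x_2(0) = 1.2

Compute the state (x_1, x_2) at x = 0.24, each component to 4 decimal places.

-1.2813, 1.4719

Euler on (x_1,x_2): x_1_{n+1} = x_1_n + h·x_1', x_2_{n+1} = x_2_n + h·x_2'.
0.000000: (-0.710000, 1.200000); f=(-2.034800, 0.852000) → (-0.872784, 1.268160)
0.080000: (-0.872784, 1.268160); f=(-2.352355, 1.106830) → (-1.060972, 1.356706)
0.160000: (-1.060972, 1.356706); f=(-2.754372, 1.439428) → (-1.281322, 1.471861)
(x_1(0.24), x_2(0.24)) ≈ (-1.2813, 1.4719)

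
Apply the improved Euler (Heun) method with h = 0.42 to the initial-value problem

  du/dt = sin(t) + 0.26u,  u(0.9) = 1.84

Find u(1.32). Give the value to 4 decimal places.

2.4378

Heun: k1 = f(t_n, u_n); k2 = f(t_n + h, u_n + h·k1); u_{n+1} = u_n + (h/2)·(k1 + k2).
t=0.900000, u=1.840000:
  k1 = f(0.900000, 1.840000) = 1.261727
  k2 = f(1.320000, 2.369925) = 1.584896
  u ← 1.840000 + (0.42/2)·(1.261727 + 1.584896) = 2.437791
u(1.32) ≈ 2.4378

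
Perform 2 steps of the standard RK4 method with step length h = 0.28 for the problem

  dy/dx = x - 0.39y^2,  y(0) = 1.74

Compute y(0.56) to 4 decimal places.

1.3902

RK4: k1 = f(x_n, y_n); k2 = f(x_n + h/2, y_n + (h/2)·k1); k3 = f(x_n + h/2, y_n + (h/2)·k2); k4 = f(x_n + h, y_n + h·k3); y_{n+1} = y_n + (h/6)·(k1 + 2k2 + 2k3 + k4).
x=0.000000, y=1.740000:
  k1 = f(0.000000, 1.740000) = -1.180764
  k2 = f(0.140000, 1.574693) = -0.827067
  k3 = f(0.140000, 1.624211) = -0.888844
  k4 = f(0.280000, 1.491124) = -0.587146
  y ← 1.740000 + (0.28/6)·(k1 + 2k2 + 2k3 + k4) = 1.497346
x=0.280000, y=1.497346:
  k1 = f(0.280000, 1.497346) = -0.594397
  k2 = f(0.420000, 1.414130) = -0.359908
  k3 = f(0.420000, 1.446959) = -0.396539
  k4 = f(0.560000, 1.386315) = -0.189529
  y ← 1.497346 + (0.28/6)·(k1 + 2k2 + 2k3 + k4) = 1.390161
y(0.56) ≈ 1.3902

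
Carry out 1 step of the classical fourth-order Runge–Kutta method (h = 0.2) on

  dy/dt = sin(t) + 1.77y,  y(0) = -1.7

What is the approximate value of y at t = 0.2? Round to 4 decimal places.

-2.3995

RK4: k1 = f(t_n, y_n); k2 = f(t_n + h/2, y_n + (h/2)·k1); k3 = f(t_n + h/2, y_n + (h/2)·k2); k4 = f(t_n + h, y_n + h·k3); y_{n+1} = y_n + (h/6)·(k1 + 2k2 + 2k3 + k4).
t=0.000000, y=-1.700000:
  k1 = f(0.000000, -1.700000) = -3.009000
  k2 = f(0.100000, -2.000900) = -3.441760
  k3 = f(0.100000, -2.044176) = -3.518358
  k4 = f(0.200000, -2.403672) = -4.055829
  y ← -1.700000 + (0.2/6)·(k1 + 2k2 + 2k3 + k4) = -2.399502
y(0.2) ≈ -2.3995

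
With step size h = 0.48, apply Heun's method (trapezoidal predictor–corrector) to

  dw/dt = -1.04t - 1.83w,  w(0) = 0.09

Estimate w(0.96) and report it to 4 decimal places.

-0.2918

Heun: k1 = f(t_n, w_n); k2 = f(t_n + h, w_n + h·k1); w_{n+1} = w_n + (h/2)·(k1 + k2).
t=0.000000, w=0.090000:
  k1 = f(0.000000, 0.090000) = -0.164700
  k2 = f(0.480000, 0.010944) = -0.519228
  w ← 0.090000 + (0.48/2)·(-0.164700 + (-0.519228)) = -0.074143
t=0.480000, w=-0.074143:
  k1 = f(0.480000, -0.074143) = -0.363519
  k2 = f(0.960000, -0.248632) = -0.543404
  w ← -0.074143 + (0.48/2)·(-0.363519 + (-0.543404)) = -0.291804
w(0.96) ≈ -0.2918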